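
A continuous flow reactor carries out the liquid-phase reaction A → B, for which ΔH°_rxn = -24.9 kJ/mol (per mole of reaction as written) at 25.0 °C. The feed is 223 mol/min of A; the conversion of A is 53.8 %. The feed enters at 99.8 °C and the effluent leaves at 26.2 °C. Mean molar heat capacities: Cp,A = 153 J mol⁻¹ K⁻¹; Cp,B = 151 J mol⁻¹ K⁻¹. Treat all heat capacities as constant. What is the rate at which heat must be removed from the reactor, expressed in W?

Extent of reaction ξ = 0.538 × 223 = 119.97 mol/min
Reaction term: ξ·ΔH°_rxn = 119.97 × -24.9 = -2987.4 kJ/min
Sensible, feed 99.8→25 °C: -2552.1 kJ/min
Outlet flows (mol/min): A 103.03, B 119.97
Sensible, products 25→26.2 °C: 40.655 kJ/min
Q = ΔH = -5498.8 kJ/min = -91.647 kW
Heat removed = 91647 W

Q_out = 91600 W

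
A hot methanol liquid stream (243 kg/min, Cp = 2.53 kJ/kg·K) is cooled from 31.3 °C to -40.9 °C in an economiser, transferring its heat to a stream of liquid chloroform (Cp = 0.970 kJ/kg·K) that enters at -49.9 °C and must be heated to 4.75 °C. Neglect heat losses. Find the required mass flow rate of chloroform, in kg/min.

ṁ_c = 837 kg/min

Heat released by hot stream: Q = 243 × 2.53 × (31.3 − -40.9) = 44388 kJ/min
Energy balance on cold side (adiabatic exchanger): Q = ṁ_c·Cp_c·(T_c,out − T_c,in)
ṁ_c = 44388 / [0.970 × (4.75 − -49.9)] = 837.34 kg/min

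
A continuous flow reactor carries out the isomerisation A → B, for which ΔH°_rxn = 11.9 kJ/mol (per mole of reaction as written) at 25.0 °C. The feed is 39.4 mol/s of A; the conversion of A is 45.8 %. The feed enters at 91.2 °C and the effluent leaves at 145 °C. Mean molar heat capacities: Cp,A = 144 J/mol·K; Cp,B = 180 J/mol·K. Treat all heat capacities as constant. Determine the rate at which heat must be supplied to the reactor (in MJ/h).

Q_in = 2150 MJ/h

Extent of reaction ξ = 0.458 × 39.4 = 18.045 mol/s
Reaction term: ξ·ΔH°_rxn = 18.045 × 11.9 = 214.74 kJ/s
Sensible, feed 91.2→25 °C: -375.59 kJ/s
Outlet flows (mol/s): A 21.355, B 18.045
Sensible, products 25→145 °C: 758.79 kJ/s
Q = ΔH = 597.93 kJ/s = 597.93 kW
Heat supplied = 2152.6 MJ/h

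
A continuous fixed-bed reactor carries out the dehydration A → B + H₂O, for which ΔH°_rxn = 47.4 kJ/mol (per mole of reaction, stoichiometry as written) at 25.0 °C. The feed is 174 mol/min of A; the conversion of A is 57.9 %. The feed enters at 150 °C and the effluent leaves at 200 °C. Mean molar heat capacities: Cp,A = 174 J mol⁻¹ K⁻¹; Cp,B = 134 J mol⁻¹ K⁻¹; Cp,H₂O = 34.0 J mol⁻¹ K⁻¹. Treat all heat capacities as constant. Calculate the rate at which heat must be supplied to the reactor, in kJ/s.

Extent of reaction ξ = 0.579 × 174 = 100.75 mol/min
Reaction term: ξ·ΔH°_rxn = 100.75 × 47.4 = 4775.4 kJ/min
Sensible, feed 150→25 °C: -3784.5 kJ/min
Outlet flows (mol/min): A 73.254, B 100.75, H₂O 100.75
Sensible, products 25→200 °C: 5192.5 kJ/min
Q = ΔH = 6183.4 kJ/min = 103.06 kW
Heat supplied = 103.06 kJ/s

Q_in = 103 kJ/s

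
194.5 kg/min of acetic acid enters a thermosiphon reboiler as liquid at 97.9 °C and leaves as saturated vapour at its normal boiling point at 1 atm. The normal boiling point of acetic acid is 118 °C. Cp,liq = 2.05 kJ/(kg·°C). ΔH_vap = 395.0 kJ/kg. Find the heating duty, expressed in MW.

liquid 97.9→118 °C: 41.205 kJ/kg
vaporisation at 118 °C: 395 kJ/kg
Δh = 41.205 + 395 = 436.2 kJ/kg
Q = ṁ·Δh = 194.5 kg/min × 436.2 kJ/kg = 84842 kJ/min
|Q| = 1414 kW = 1.414 MW

Q = 1.41 MW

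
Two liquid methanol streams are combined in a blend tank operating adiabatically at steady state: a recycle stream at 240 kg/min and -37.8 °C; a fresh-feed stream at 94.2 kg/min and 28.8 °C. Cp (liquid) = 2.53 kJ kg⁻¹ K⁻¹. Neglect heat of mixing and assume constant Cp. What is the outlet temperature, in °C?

T_out = -19.0 °C

Adiabatic, steady state ⇒ Σ ṁᵢCp,ᵢ(T_out − Tᵢ) = 0
T_out = Σ ṁᵢCp,ᵢTᵢ / Σ ṁᵢCp,ᵢ
      = -16088 / 845.53 = -19.028 °C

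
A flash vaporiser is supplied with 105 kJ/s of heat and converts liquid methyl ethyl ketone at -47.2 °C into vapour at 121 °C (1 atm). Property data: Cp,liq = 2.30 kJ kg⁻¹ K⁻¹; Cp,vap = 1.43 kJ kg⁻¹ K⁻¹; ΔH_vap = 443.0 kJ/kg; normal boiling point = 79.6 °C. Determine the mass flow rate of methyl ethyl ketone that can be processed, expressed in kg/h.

Δh = 2.30×(79.6−-47.2) + 443.0 + 1.43×(121−79.6) = 793.84 kJ/kg
Q = 105 kJ/s = 105 kJ/s = 378000 kJ/h
ṁ = Q/Δh = 378000 / 793.84 = 476.17 kg/h

ṁ = 476 kg/h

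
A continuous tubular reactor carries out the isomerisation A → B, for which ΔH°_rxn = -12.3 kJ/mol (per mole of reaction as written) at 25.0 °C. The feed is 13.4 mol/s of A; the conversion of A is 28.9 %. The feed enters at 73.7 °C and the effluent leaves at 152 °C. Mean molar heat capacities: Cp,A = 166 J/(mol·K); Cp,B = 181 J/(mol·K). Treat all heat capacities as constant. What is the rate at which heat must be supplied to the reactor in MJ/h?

Extent of reaction ξ = 0.289 × 13.4 = 3.8726 mol/s
Reaction term: ξ·ΔH°_rxn = 3.8726 × -12.3 = -47.633 kJ/s
Sensible, feed 73.7→25 °C: -108.33 kJ/s
Outlet flows (mol/s): A 9.5274, B 3.8726
Sensible, products 25→152 °C: 289.88 kJ/s
Q = ΔH = 133.91 kJ/s = 133.91 kW
Heat supplied = 482.09 MJ/h

Q_in = 482 MJ/h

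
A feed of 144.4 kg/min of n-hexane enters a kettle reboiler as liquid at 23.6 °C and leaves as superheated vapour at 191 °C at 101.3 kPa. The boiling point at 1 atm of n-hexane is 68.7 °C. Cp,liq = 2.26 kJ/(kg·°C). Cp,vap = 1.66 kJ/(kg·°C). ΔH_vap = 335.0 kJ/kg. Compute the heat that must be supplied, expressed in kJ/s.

Q = 1540 kJ/s

liquid 23.6→68.7 °C: 101.93 kJ/kg
vaporisation at 68.7 °C: 335 kJ/kg
vapour 68.7→191 °C: 203.02 kJ/kg
Δh = 101.93 + 335 + 203.02 = 639.94 kJ/kg
Q = ṁ·Δh = 144.4 kg/min × 639.94 kJ/kg = 92408 kJ/min
|Q| = 1540.1 kW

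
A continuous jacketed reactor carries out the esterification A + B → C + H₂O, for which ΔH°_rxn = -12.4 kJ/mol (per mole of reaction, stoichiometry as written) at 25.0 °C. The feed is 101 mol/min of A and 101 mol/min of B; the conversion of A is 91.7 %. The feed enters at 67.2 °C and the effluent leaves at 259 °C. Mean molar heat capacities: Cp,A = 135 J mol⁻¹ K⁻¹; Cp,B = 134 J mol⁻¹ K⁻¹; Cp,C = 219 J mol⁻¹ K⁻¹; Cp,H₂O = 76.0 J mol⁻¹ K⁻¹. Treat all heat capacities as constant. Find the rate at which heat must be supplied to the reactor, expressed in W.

Q_in = 77100 W

Extent of reaction ξ = 0.917 × 101 = 92.617 mol/min
Reaction term: ξ·ΔH°_rxn = 92.617 × -12.4 = -1148.5 kJ/min
Sensible, feed 67.2→25 °C: -1146.5 kJ/min
Outlet flows (mol/min): A 8.383, B 8.383, C 92.617, H₂O 92.617
Sensible, products 25→259 °C: 6921 kJ/min
Q = ΔH = 4626 kJ/min = 77.101 kW
Heat supplied = 77101 W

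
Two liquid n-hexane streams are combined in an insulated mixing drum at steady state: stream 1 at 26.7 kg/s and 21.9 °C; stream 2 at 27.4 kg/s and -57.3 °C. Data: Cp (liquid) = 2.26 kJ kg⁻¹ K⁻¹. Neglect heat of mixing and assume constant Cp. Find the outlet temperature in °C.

T_out = -18.2 °C

No heat crosses the boundary, so H_out = H_in.
Σ ṁᵢCp,ᵢTᵢ = 26.7×2.26×21.9 + 27.4×2.26×-57.3 = -2226.8
Σ ṁᵢCp,ᵢ = 26.7×2.26 + 27.4×2.26 = 122.27
T_out = -2226.8 / 122.27 = -18.212 °C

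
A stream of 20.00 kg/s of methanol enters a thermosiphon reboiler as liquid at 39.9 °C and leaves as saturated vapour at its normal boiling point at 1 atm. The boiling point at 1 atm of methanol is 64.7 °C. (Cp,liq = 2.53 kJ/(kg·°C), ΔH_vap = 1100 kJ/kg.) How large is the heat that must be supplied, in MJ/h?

Q = 83700 MJ/h

liquid 39.9→64.7 °C: 62.744 kJ/kg
vaporisation at 64.7 °C: 1100 kJ/kg
Δh = 62.744 + 1100 = 1162.7 kJ/kg
Q = ṁ·Δh = 20.00 kg/s × 1162.7 kJ/kg = 23255 kJ/s
|Q| = 23255 kW = 83718 MJ/h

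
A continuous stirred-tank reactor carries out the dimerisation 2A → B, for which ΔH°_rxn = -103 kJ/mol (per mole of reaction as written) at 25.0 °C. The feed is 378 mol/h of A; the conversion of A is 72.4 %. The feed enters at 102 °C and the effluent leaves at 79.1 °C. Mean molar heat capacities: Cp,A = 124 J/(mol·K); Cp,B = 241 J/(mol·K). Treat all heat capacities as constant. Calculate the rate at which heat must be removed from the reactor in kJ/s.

Extent of reaction ξ = 0.724 × 378 / 2 = 136.84 mol/h
Reaction term: ξ·ΔH°_rxn = 136.84 × -103 = -14094 kJ/h
Sensible, feed 102→25 °C: -3609.1 kJ/h
Outlet flows (mol/h): A 104.33, B 136.84
Sensible, products 25→79.1 °C: 2484 kJ/h
Q = ΔH = -15219 kJ/h = -4.2276 kW
Heat removed = 4.2276 kJ/s

Q_out = 4.23 kJ/s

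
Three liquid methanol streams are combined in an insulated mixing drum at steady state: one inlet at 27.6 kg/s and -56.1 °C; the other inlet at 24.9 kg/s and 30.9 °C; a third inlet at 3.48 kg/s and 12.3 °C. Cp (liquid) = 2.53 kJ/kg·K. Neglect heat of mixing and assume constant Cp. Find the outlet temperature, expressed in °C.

T_out = -13.2 °C

Energy balance with Q = 0: Σ ṁᵢCp,ᵢ(T_out − Tᵢ) = 0
Σ ṁᵢCp,ᵢTᵢ = 27.6×2.53×-56.1 + 24.9×2.53×30.9 + 3.48×2.53×12.3 = -1862.4
Σ ṁᵢCp,ᵢ = 27.6×2.53 + 24.9×2.53 + 3.48×2.53 = 141.63
T_out = -1862.4 / 141.63 = -13.15 °C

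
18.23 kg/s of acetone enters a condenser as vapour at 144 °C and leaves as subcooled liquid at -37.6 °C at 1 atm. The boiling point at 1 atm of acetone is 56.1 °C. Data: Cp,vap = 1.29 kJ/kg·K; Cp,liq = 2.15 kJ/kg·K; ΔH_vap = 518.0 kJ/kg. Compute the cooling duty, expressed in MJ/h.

vapour 144→56.1 °C: -113.39 kJ/kg
condensation at 56.1 °C: -518 kJ/kg
liquid 56.1→-37.6 °C: -201.45 kJ/kg
Δh = -113.39 + -518 + -201.45 = -832.85 kJ/kg
Q = ṁ·Δh = 18.23 kg/s × -832.85 kJ/kg = -15183 kJ/s
|Q| = 15183 kW = 54658 MJ/h

Q_c = 54700 MJ/h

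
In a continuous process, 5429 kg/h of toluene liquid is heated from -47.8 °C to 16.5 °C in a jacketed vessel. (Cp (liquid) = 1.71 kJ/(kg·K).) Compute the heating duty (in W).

Q = 166000 W

Q = ṁ·Cp·ΔT = 5429 × 1.71 × (16.5 − -47.8) = 596930 kJ/h
Converting: 596930 / 3600 s = 165.82 kW
Heating duty = 165820 W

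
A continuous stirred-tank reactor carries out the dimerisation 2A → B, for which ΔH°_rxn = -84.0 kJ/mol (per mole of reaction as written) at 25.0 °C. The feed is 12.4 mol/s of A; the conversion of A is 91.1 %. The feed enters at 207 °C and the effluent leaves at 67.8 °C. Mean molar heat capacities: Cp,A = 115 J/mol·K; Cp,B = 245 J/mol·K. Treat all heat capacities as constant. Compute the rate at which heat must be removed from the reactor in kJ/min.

Extent of reaction ξ = 0.911 × 12.4 / 2 = 5.6482 mol/s
Reaction term: ξ·ΔH°_rxn = 5.6482 × -84.0 = -474.45 kJ/s
Sensible, feed 207→25 °C: -259.53 kJ/s
Outlet flows (mol/s): A 1.1036, B 5.6482
Sensible, products 25→67.8 °C: 64.659 kJ/s
Q = ΔH = -669.32 kJ/s = -669.32 kW
Heat removed = 40159 kJ/min

Q_out = 40200 kJ/min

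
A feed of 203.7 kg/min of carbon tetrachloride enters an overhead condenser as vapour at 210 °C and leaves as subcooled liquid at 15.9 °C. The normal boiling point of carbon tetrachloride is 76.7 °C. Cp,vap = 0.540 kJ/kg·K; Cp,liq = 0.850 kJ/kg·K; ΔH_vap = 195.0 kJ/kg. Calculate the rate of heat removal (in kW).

Q_c = 1080 kW

vapour 210→76.7 °C: -71.982 kJ/kg
condensation at 76.7 °C: -195 kJ/kg
liquid 76.7→15.9 °C: -51.68 kJ/kg
Δh = -71.982 + -195 + -51.68 = -318.66 kJ/kg
Q = ṁ·Δh = 203.7 kg/min × -318.66 kJ/kg = -64911 kJ/min
|Q| = 1081.9 kW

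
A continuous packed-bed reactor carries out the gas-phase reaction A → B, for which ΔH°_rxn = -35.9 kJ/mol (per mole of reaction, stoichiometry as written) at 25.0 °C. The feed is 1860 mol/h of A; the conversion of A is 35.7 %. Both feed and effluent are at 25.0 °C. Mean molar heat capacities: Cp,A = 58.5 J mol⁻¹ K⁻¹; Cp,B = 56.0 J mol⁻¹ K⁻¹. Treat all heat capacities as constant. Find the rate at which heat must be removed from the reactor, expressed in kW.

Extent of reaction ξ = 0.357 × 1860 = 664.02 mol/h
Reaction term: ξ·ΔH°_rxn = 664.02 × -35.9 = -23838 kJ/h
Q = ΔH = -23838 kJ/h = -6.6218 kW
Heat removed = 6.6218 kW

Q_out = 6.62 kW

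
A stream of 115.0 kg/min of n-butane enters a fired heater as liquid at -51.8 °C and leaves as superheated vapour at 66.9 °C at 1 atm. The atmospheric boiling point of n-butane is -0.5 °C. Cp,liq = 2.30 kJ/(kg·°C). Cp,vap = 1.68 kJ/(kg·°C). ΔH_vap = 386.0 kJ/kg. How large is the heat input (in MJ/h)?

liquid -51.8→-0.5 °C: 117.99 kJ/kg
vaporisation at -0.5 °C: 386 kJ/kg
vapour -0.5→66.9 °C: 113.23 kJ/kg
Δh = 117.99 + 386 + 113.23 = 617.22 kJ/kg
Q = ṁ·Δh = 115.0 kg/min × 617.22 kJ/kg = 70981 kJ/min
|Q| = 1183 kW = 4258.8 MJ/h

Q = 4260 MJ/h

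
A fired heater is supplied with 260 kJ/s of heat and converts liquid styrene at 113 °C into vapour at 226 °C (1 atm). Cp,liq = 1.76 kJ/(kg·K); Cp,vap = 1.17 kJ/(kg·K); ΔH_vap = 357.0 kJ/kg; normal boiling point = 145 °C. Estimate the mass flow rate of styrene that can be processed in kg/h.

ṁ = 1840 kg/h

Δh = 1.76×(145−113) + 357.0 + 1.17×(226−145) = 508.09 kJ/kg
Q = 260 kJ/s = 260 kJ/s = 936000 kJ/h
ṁ = Q/Δh = 936000 / 508.09 = 1842.2 kg/h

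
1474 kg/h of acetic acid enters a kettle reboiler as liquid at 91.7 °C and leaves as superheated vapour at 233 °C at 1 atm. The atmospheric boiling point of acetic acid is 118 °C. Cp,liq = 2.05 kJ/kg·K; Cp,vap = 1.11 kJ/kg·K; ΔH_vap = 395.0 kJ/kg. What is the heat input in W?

Q = 236000 W

liquid 91.7→118 °C: 53.915 kJ/kg
vaporisation at 118 °C: 395 kJ/kg
vapour 118→233 °C: 127.65 kJ/kg
Δh = 53.915 + 395 + 127.65 = 576.57 kJ/kg
Q = ṁ·Δh = 1474 kg/h × 576.57 kJ/kg = 849860 kJ/h
|Q| = 236.07 kW = 236070 W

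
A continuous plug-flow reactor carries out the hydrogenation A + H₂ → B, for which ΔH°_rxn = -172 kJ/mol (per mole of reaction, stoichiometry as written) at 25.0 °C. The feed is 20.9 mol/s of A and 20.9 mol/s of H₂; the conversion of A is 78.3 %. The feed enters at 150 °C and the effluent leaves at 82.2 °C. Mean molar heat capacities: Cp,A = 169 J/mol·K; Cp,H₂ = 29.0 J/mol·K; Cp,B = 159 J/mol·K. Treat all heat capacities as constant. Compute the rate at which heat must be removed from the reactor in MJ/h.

Q_out = 11300 MJ/h

Extent of reaction ξ = 0.783 × 20.9 = 16.365 mol/s
Reaction term: ξ·ΔH°_rxn = 16.365 × -172 = -2814.7 kJ/s
Sensible, feed 150→25 °C: -517.27 kJ/s
Outlet flows (mol/s): A 4.5353, H₂ 4.5353, B 16.365
Sensible, products 25→82.2 °C: 200.2 kJ/s
Q = ΔH = -3131.8 kJ/s = -3131.8 kW
Heat removed = 11274 MJ/h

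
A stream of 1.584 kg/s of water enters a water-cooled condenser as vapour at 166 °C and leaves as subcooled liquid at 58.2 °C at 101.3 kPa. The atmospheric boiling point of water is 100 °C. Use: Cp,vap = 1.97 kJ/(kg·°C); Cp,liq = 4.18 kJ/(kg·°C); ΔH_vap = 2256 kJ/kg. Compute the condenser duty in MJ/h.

Q_c = 14600 MJ/h

vapour 166→100 °C: -130.02 kJ/kg
condensation at 100 °C: -2256 kJ/kg
liquid 100→58.2 °C: -174.72 kJ/kg
Δh = -130.02 + -2256 + -174.72 = -2560.7 kJ/kg
Q = ṁ·Δh = 1.584 kg/s × -2560.7 kJ/kg = -4056.2 kJ/s
|Q| = 4056.2 kW = 14602 MJ/h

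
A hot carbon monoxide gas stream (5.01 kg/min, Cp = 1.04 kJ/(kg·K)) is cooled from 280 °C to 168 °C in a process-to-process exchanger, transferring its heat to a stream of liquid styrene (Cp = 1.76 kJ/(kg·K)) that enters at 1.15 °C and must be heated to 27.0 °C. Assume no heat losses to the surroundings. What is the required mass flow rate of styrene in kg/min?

Heat released by hot stream: Q = 5.01 × 1.04 × (280 − 168) = 583.56 kJ/min
Energy balance on cold side (adiabatic exchanger): Q = ṁ_c·Cp_c·(T_c,out − T_c,in)
ṁ_c = 583.56 / [1.76 × (27.0 − 1.15)] = 12.827 kg/min

ṁ_c = 12.8 kg/min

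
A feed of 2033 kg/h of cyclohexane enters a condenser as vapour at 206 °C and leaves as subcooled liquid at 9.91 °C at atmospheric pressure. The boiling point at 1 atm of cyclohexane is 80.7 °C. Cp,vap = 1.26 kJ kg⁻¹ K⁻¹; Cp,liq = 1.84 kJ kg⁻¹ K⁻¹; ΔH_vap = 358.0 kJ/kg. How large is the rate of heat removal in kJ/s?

vapour 206→80.7 °C: -157.88 kJ/kg
condensation at 80.7 °C: -358 kJ/kg
liquid 80.7→9.91 °C: -130.25 kJ/kg
Δh = -157.88 + -358 + -130.25 = -646.13 kJ/kg
Q = ṁ·Δh = 2033 kg/h × -646.13 kJ/kg = -1.3136e+06 kJ/h
|Q| = 364.88 kW

Q_c = 365 kJ/s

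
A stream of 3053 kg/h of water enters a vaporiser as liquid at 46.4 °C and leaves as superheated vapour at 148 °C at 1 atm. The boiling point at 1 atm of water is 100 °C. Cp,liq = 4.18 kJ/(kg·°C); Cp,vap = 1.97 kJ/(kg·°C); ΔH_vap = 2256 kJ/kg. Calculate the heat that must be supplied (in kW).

Q = 2180 kW

liquid 46.4→100 °C: 224.05 kJ/kg
vaporisation at 100 °C: 2256 kJ/kg
vapour 100→148 °C: 94.56 kJ/kg
Δh = 224.05 + 2256 + 94.56 = 2574.6 kJ/kg
Q = ṁ·Δh = 3053 kg/h × 2574.6 kJ/kg = 7.8603e+06 kJ/h
|Q| = 2183.4 kW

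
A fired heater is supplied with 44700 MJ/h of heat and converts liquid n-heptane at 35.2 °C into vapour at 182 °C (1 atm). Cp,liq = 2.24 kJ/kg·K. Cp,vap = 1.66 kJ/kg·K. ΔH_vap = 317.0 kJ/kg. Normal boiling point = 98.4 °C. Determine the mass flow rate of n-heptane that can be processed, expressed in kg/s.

Δh = 2.24×(98.4−35.2) + 317.0 + 1.66×(182−98.4) = 597.34 kJ/kg
Q = 44700 MJ/h = 12417 kJ/s = 12417 kJ/s
ṁ = Q/Δh = 12417 / 597.34 = 20.786 kg/s

ṁ = 20.8 kg/s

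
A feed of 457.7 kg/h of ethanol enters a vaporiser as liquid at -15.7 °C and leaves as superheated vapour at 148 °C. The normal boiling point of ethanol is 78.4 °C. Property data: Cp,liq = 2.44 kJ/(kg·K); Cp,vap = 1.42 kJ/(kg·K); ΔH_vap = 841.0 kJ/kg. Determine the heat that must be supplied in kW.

liquid -15.7→78.4 °C: 229.6 kJ/kg
vaporisation at 78.4 °C: 841 kJ/kg
vapour 78.4→148 °C: 98.832 kJ/kg
Δh = 229.6 + 841 + 98.832 = 1169.4 kJ/kg
Q = ṁ·Δh = 457.7 kg/h × 1169.4 kJ/kg = 535250 kJ/h
|Q| = 148.68 kW

Q = 149 kW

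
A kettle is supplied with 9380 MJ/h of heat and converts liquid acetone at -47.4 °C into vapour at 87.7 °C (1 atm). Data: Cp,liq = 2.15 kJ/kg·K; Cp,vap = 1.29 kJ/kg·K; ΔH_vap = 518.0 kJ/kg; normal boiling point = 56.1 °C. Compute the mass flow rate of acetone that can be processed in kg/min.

ṁ = 200 kg/min

Δh = 2.15×(56.1−-47.4) + 518.0 + 1.29×(87.7−56.1) = 781.29 kJ/kg
Q = 9380 MJ/h = 2605.6 kJ/s = 156330 kJ/min
ṁ = Q/Δh = 156330 / 781.29 = 200.1 kg/min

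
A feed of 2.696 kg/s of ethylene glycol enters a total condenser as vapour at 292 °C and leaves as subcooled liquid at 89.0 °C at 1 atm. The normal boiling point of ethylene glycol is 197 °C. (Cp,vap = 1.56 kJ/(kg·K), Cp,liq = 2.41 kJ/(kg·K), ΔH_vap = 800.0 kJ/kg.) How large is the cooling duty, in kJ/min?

vapour 292→197 °C: -148.2 kJ/kg
condensation at 197 °C: -800 kJ/kg
liquid 197→89.0 °C: -260.28 kJ/kg
Δh = -148.2 + -800 + -260.28 = -1208.5 kJ/kg
Q = ṁ·Δh = 2.696 kg/s × -1208.5 kJ/kg = -3258.1 kJ/s
|Q| = 3258.1 kW = 195480 kJ/min

Q_c = 195000 kJ/min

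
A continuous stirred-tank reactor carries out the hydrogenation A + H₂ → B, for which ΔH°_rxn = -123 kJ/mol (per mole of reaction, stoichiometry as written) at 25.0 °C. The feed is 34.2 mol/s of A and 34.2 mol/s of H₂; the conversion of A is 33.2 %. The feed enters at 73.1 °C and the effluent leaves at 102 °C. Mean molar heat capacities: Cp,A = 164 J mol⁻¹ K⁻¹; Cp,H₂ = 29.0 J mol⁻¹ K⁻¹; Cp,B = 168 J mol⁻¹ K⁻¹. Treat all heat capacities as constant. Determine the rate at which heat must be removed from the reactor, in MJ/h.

Extent of reaction ξ = 0.332 × 34.2 = 11.354 mol/s
Reaction term: ξ·ΔH°_rxn = 11.354 × -123 = -1396.6 kJ/s
Sensible, feed 73.1→25 °C: -317.49 kJ/s
Outlet flows (mol/s): A 22.846, H₂ 22.846, B 11.354
Sensible, products 25→102 °C: 486.39 kJ/s
Q = ΔH = -1227.7 kJ/s = -1227.7 kW
Heat removed = 4419.7 MJ/h

Q_out = 4420 MJ/h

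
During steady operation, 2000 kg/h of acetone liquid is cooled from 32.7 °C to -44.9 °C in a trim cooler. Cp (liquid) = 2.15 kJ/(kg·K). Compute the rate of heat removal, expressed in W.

Q = ṁ·Cp·ΔT = 2000 × 2.15 × (-44.9 − 32.7) = -333680 kJ/h
Converting: 333680 / 3600 s = 92.689 kW
Cooling duty = 92689 W

Q_c = 92700 W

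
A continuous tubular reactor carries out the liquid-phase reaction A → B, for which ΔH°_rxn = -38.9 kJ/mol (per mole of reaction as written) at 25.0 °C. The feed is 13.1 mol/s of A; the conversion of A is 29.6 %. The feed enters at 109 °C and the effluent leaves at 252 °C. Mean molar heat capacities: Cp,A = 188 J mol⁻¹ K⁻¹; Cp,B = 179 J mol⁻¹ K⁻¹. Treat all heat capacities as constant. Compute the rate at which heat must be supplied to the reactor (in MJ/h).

Extent of reaction ξ = 0.296 × 13.1 = 3.8776 mol/s
Reaction term: ξ·ΔH°_rxn = 3.8776 × -38.9 = -150.84 kJ/s
Sensible, feed 109→25 °C: -206.88 kJ/s
Outlet flows (mol/s): A 9.2224, B 3.8776
Sensible, products 25→252 °C: 551.13 kJ/s
Q = ΔH = 193.42 kJ/s = 193.42 kW
Heat supplied = 696.31 MJ/h

Q_in = 696 MJ/h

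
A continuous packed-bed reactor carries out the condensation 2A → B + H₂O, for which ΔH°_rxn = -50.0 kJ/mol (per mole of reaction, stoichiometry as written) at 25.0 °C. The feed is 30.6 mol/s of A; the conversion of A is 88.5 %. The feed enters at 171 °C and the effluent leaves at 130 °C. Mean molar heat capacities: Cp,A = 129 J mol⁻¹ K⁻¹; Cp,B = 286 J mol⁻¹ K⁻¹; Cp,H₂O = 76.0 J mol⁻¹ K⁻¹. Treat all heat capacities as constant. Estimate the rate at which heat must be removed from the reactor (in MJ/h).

Q_out = 2490 MJ/h

Extent of reaction ξ = 0.885 × 30.6 / 2 = 13.541 mol/s
Reaction term: ξ·ΔH°_rxn = 13.541 × -50.0 = -677.03 kJ/s
Sensible, feed 171→25 °C: -576.32 kJ/s
Outlet flows (mol/s): A 3.519, B 13.541, H₂O 13.541
Sensible, products 25→130 °C: 562.34 kJ/s
Q = ΔH = -691.01 kJ/s = -691.01 kW
Heat removed = 2487.6 MJ/h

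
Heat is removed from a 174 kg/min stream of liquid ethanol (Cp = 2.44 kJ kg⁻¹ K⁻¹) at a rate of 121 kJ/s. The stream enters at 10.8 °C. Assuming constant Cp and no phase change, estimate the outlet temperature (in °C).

Q = 121 kJ/s = 7260 kJ/min
ΔT = Q/(ṁ·Cp) = 7260/(174×2.44) = 17.1 K
T_out = 10.8 − 17.1 = -6.3001 °C

T_out = -6.30 °C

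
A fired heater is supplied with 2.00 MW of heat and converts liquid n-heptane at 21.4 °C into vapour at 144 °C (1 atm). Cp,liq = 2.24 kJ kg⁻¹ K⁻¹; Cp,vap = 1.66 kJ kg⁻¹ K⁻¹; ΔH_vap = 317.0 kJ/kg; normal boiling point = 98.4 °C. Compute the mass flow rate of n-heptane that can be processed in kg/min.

ṁ = 212 kg/min

Δh = 2.24×(98.4−21.4) + 317.0 + 1.66×(144−98.4) = 565.18 kJ/kg
Q = 2.00 MW = 2000 kJ/s = 120000 kJ/min
ṁ = Q/Δh = 120000 / 565.18 = 212.32 kg/min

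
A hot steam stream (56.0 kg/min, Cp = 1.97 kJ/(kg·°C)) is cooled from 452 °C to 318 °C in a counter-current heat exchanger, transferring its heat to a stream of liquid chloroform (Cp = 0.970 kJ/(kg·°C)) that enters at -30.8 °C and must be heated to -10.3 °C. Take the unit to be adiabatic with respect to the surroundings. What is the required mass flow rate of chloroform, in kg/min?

ṁ_c = 743 kg/min

Heat released by hot stream: Q = 56.0 × 1.97 × (452 − 318) = 14783 kJ/min
Energy balance on cold side (adiabatic exchanger): Q = ṁ_c·Cp_c·(T_c,out − T_c,in)
ṁ_c = 14783 / [0.970 × (-10.3 − -30.8)] = 743.42 kg/min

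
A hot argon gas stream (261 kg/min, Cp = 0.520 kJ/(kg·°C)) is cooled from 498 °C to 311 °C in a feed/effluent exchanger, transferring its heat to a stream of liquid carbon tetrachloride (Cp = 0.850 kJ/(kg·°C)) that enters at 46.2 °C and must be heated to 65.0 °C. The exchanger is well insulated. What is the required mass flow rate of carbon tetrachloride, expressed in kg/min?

Heat released by hot stream: Q = 261 × 0.520 × (498 − 311) = 25380 kJ/min
Energy balance on cold side (adiabatic exchanger): Q = ṁ_c·Cp_c·(T_c,out − T_c,in)
ṁ_c = 25380 / [0.850 × (65.0 − 46.2)] = 1588.2 kg/min

ṁ_c = 1590 kg/min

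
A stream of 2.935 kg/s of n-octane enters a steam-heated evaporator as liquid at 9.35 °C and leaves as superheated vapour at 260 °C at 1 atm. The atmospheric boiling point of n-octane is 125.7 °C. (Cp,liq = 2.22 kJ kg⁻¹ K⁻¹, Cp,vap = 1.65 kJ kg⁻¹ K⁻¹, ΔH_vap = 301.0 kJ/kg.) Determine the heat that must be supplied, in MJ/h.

liquid 9.35→125.7 °C: 258.3 kJ/kg
vaporisation at 125.7 °C: 301 kJ/kg
vapour 125.7→260 °C: 221.59 kJ/kg
Δh = 258.3 + 301 + 221.59 = 780.89 kJ/kg
Q = ṁ·Δh = 2.935 kg/s × 780.89 kJ/kg = 2291.9 kJ/s
|Q| = 2291.9 kW = 8250.9 MJ/h

Q = 8250 MJ/h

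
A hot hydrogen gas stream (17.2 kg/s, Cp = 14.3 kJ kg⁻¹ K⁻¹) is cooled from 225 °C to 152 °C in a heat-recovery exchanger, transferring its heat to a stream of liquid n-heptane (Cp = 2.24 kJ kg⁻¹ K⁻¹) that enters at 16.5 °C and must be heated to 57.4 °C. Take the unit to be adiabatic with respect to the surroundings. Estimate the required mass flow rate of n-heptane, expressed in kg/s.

Heat released by hot stream: Q = 17.2 × 14.3 × (225 − 152) = 17955 kJ/s
Energy balance on cold side (adiabatic exchanger): Q = ṁ_c·Cp_c·(T_c,out − T_c,in)
ṁ_c = 17955 / [2.24 × (57.4 − 16.5)] = 195.98 kg/s

ṁ_c = 196 kg/s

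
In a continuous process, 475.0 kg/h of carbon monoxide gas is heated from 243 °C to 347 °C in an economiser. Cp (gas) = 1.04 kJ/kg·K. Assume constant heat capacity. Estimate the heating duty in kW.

Q = ṁ·Cp·ΔT = 475.0 × 1.04 × (347 − 243) = 51376 kJ/h
Converting: 51376 / 3600 s = 14.271 kW

Q = 14.3 kW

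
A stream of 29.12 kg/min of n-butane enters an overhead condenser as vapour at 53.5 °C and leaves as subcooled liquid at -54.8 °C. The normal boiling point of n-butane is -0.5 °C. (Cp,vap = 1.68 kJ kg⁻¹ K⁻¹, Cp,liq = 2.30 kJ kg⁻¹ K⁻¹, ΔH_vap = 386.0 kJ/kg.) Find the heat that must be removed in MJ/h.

vapour 53.5→-0.5 °C: -90.72 kJ/kg
condensation at -0.5 °C: -386 kJ/kg
liquid -0.5→-54.8 °C: -124.89 kJ/kg
Δh = -90.72 + -386 + -124.89 = -601.61 kJ/kg
Q = ṁ·Δh = 29.12 kg/min × -601.61 kJ/kg = -17519 kJ/min
|Q| = 291.98 kW = 1051.1 MJ/h

Q_c = 1050 MJ/h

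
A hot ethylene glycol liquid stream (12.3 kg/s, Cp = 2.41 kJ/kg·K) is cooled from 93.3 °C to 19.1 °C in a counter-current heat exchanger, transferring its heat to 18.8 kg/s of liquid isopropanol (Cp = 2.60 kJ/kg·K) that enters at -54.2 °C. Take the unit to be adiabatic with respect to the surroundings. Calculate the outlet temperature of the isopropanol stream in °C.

Heat released by hot stream: Q = 12.3 × 2.41 × (93.3 − 19.1) = 2199.5 kJ/s
Energy balance on cold side (adiabatic exchanger): Q = ṁ_c·Cp_c·(T_c,out − T_c,in)
T_c,out = -54.2 + 2199.5/(18.8 × 2.60) = -9.2018 °C

T_c,out = -9.20 °C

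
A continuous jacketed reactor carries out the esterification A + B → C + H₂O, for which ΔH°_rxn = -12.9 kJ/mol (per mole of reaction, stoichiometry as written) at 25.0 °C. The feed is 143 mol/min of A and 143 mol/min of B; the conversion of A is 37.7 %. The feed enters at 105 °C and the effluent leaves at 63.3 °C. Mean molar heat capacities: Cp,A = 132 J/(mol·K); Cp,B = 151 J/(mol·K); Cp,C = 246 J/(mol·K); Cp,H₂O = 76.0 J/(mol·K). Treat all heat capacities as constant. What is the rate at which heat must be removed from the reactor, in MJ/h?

Q_out = 138 MJ/h

Extent of reaction ξ = 0.377 × 143 = 53.911 mol/min
Reaction term: ξ·ΔH°_rxn = 53.911 × -12.9 = -695.45 kJ/min
Sensible, feed 105→25 °C: -3237.5 kJ/min
Outlet flows (mol/min): A 89.089, B 89.089, C 53.911, H₂O 53.911
Sensible, products 25→63.3 °C: 1630.5 kJ/min
Q = ΔH = -2302.5 kJ/min = -38.375 kW
Heat removed = 138.15 MJ/h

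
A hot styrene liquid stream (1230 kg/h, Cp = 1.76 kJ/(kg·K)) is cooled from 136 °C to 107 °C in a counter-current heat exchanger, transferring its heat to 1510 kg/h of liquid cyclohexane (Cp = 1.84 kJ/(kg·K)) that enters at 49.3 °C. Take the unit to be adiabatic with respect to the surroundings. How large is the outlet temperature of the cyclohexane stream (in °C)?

Heat released by hot stream: Q = 1230 × 1.76 × (136 − 107) = 62779 kJ/h
Energy balance on cold side (adiabatic exchanger): Q = ṁ_c·Cp_c·(T_c,out − T_c,in)
T_c,out = 49.3 + 62779/(1510 × 1.84) = 71.895 °C

T_c,out = 71.9 °C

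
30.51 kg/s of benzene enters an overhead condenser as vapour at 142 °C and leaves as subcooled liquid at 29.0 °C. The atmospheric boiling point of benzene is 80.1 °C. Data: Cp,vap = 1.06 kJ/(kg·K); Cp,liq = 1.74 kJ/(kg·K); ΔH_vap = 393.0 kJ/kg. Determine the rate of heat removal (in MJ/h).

vapour 142→80.1 °C: -65.614 kJ/kg
condensation at 80.1 °C: -393 kJ/kg
liquid 80.1→29.0 °C: -88.914 kJ/kg
Δh = -65.614 + -393 + -88.914 = -547.53 kJ/kg
Q = ṁ·Δh = 30.51 kg/s × -547.53 kJ/kg = -16705 kJ/s
|Q| = 16705 kW = 60138 MJ/h

Q_c = 60100 MJ/h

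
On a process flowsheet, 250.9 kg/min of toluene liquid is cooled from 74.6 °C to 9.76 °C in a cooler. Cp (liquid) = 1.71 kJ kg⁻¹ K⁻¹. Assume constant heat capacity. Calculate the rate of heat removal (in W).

Q_c = 464000 W

Q = ṁ·Cp·ΔT = 250.9 × 1.71 × (9.76 − 74.6) = -27819 kJ/min
Converting: 27819 / 60 s = 463.65 kW
Cooling duty = 463650 W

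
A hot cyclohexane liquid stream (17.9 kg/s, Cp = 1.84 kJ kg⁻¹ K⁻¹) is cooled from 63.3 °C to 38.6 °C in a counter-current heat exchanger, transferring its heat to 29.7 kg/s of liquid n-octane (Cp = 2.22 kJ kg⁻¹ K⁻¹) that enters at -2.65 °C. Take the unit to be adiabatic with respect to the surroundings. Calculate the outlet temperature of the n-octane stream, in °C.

T_c,out = 9.69 °C

Heat released by hot stream: Q = 17.9 × 1.84 × (63.3 − 38.6) = 813.52 kJ/s
Energy balance on cold side (adiabatic exchanger): Q = ṁ_c·Cp_c·(T_c,out − T_c,in)
T_c,out = -2.65 + 813.52/(29.7 × 2.22) = 9.6884 °C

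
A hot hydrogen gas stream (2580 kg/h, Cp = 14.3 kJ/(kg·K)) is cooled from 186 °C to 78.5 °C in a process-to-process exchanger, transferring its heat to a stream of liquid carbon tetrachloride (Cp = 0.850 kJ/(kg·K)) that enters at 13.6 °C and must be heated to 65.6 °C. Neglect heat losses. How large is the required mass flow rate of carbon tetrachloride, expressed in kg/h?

ṁ_c = 89700 kg/h

Heat released by hot stream: Q = 2580 × 14.3 × (186 − 78.5) = 3.9661e+06 kJ/h
Energy balance on cold side (adiabatic exchanger): Q = ṁ_c·Cp_c·(T_c,out − T_c,in)
ṁ_c = 3.9661e+06 / [0.850 × (65.6 − 13.6)] = 89731 kg/h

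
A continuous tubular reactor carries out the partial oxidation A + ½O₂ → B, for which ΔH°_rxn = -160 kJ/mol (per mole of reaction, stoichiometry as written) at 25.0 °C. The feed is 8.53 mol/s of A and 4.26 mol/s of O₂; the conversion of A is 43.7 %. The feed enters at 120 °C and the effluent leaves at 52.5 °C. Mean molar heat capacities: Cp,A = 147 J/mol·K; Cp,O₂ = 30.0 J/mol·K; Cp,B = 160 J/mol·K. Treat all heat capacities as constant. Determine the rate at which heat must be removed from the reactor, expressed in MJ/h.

Q_out = 2480 MJ/h

Extent of reaction ξ = 0.437 × 8.53 = 3.7276 mol/s
Reaction term: ξ·ΔH°_rxn = 3.7276 × -160 = -596.42 kJ/s
Sensible, feed 120→25 °C: -131.26 kJ/s
Outlet flows (mol/s): A 4.8024, O₂ 2.3962, B 3.7276
Sensible, products 25→52.5 °C: 37.792 kJ/s
Q = ΔH = -689.89 kJ/s = -689.89 kW
Heat removed = 2483.6 MJ/h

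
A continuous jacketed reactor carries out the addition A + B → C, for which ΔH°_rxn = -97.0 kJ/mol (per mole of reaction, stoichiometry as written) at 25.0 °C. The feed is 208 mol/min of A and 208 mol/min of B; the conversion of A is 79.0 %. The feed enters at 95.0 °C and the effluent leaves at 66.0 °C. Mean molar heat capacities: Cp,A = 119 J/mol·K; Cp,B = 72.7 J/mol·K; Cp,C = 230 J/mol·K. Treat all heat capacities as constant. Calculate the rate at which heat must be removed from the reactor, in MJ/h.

Extent of reaction ξ = 0.790 × 208 = 164.32 mol/min
Reaction term: ξ·ΔH°_rxn = 164.32 × -97.0 = -15939 kJ/min
Sensible, feed 95.0→25 °C: -2791.2 kJ/min
Outlet flows (mol/min): A 43.68, B 43.68, C 164.32
Sensible, products 25→66.0 °C: 1892.8 kJ/min
Q = ΔH = -16837 kJ/min = -280.62 kW
Heat removed = 1010.2 MJ/h

Q_out = 1010 MJ/h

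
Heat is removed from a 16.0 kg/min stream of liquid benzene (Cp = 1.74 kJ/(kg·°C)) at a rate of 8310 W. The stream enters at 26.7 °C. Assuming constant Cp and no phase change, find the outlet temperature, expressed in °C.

Q = 8310 W = 498.6 kJ/min
ΔT = Q/(ṁ·Cp) = 498.6/(16.0×1.74) = 17.909 K
T_out = 26.7 − 17.909 = 8.7905 °C

T_out = 8.79 °C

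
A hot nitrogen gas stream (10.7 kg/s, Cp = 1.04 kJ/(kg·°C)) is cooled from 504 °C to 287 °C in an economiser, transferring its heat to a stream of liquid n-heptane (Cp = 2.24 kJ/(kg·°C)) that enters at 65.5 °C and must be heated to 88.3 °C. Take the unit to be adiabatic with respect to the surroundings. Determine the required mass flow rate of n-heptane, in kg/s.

ṁ_c = 47.3 kg/s

Heat released by hot stream: Q = 10.7 × 1.04 × (504 − 287) = 2414.8 kJ/s
Energy balance on cold side (adiabatic exchanger): Q = ṁ_c·Cp_c·(T_c,out − T_c,in)
ṁ_c = 2414.8 / [2.24 × (88.3 − 65.5)] = 47.282 kg/s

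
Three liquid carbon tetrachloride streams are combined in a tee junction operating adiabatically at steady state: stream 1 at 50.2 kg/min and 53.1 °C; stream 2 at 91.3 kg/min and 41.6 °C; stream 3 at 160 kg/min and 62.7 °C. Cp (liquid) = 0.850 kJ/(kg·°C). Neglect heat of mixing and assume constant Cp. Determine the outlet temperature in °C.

T_out = 54.7 °C

Adiabatic, steady state ⇒ Σ ṁᵢCp,ᵢ(T_out − Tᵢ) = 0
T_out = Σ ṁᵢCp,ᵢTᵢ / Σ ṁᵢCp,ᵢ
      = 14021 / 256.27 = 54.712 °C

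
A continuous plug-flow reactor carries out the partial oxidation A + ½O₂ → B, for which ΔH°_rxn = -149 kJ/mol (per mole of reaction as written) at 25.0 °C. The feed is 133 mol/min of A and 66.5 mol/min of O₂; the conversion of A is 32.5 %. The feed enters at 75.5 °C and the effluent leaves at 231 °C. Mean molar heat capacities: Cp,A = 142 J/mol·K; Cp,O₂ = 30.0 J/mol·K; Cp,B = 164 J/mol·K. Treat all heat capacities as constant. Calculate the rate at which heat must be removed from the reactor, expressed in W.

Q_out = 52200 W

Extent of reaction ξ = 0.325 × 133 = 43.225 mol/min
Reaction term: ξ·ΔH°_rxn = 43.225 × -149 = -6440.5 kJ/min
Sensible, feed 75.5→25 °C: -1054.5 kJ/min
Outlet flows (mol/min): A 89.775, O₂ 44.888, B 43.225
Sensible, products 25→231 °C: 4363.8 kJ/min
Q = ΔH = -3131.2 kJ/min = -52.187 kW
Heat removed = 52187 W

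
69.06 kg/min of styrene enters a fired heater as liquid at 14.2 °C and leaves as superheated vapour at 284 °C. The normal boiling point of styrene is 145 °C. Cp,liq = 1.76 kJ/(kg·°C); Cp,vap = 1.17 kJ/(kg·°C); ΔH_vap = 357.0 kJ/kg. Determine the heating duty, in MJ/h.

Q = 3110 MJ/h

liquid 14.2→145 °C: 230.21 kJ/kg
vaporisation at 145 °C: 357 kJ/kg
vapour 145→284 °C: 162.63 kJ/kg
Δh = 230.21 + 357 + 162.63 = 749.84 kJ/kg
Q = ṁ·Δh = 69.06 kg/min × 749.84 kJ/kg = 51784 kJ/min
|Q| = 863.06 kW = 3107 MJ/h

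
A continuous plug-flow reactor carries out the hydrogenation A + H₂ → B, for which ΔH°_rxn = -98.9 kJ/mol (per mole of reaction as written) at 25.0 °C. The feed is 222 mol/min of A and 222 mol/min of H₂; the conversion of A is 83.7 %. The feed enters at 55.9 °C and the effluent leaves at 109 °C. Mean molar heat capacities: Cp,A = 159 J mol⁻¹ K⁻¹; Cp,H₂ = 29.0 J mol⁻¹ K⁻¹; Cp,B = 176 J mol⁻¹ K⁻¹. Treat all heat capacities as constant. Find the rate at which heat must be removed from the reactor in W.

Q_out = 272000 W

Extent of reaction ξ = 0.837 × 222 = 185.81 mol/min
Reaction term: ξ·ΔH°_rxn = 185.81 × -98.9 = -18377 kJ/min
Sensible, feed 55.9→25 °C: -1289.6 kJ/min
Outlet flows (mol/min): A 36.186, H₂ 36.186, B 185.81
Sensible, products 25→109 °C: 3318.5 kJ/min
Q = ΔH = -16348 kJ/min = -272.47 kW
Heat removed = 272470 W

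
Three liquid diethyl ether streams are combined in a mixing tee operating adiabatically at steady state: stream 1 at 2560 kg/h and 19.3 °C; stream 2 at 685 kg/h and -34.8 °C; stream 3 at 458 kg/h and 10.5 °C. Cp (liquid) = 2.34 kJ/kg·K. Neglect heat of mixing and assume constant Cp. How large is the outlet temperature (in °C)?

T_out = 8.20 °C

No heat crosses the boundary, so H_out = H_in.
T_out = Σ ṁᵢCp,ᵢTᵢ / Σ ṁᵢCp,ᵢ
      = 71087 / 8665 = 8.2039 °C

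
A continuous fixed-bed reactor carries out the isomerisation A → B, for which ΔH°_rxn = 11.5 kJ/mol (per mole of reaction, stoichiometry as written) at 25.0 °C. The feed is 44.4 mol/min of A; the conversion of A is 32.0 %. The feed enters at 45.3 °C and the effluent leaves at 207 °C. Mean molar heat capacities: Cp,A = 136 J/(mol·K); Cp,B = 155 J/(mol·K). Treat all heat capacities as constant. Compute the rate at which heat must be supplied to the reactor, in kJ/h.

Q_in = 71300 kJ/h

Extent of reaction ξ = 0.320 × 44.4 = 14.208 mol/min
Reaction term: ξ·ΔH°_rxn = 14.208 × 11.5 = 163.39 kJ/min
Sensible, feed 45.3→25 °C: -122.58 kJ/min
Outlet flows (mol/min): A 30.192, B 14.208
Sensible, products 25→207 °C: 1148.1 kJ/min
Q = ΔH = 1188.9 kJ/min = 19.816 kW
Heat supplied = 71336 kJ/h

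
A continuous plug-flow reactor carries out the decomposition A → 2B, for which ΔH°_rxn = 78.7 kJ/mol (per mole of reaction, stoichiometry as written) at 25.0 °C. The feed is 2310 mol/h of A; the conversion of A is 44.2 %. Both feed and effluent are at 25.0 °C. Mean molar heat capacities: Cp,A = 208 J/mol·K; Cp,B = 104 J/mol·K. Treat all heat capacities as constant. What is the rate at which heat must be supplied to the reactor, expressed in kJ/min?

Q_in = 1340 kJ/min

Extent of reaction ξ = 0.442 × 2310 = 1021 mol/h
Reaction term: ξ·ΔH°_rxn = 1021 × 78.7 = 80354 kJ/h
Q = ΔH = 80354 kJ/h = 22.321 kW
Heat supplied = 1339.2 kJ/min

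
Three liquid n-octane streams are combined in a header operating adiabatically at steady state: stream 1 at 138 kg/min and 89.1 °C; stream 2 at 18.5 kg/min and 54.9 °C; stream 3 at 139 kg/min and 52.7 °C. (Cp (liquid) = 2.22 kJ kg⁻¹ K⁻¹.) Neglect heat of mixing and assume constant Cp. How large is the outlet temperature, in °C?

T_out = 69.8 °C

No heat crosses the boundary, so H_out = H_in.
Σ ṁᵢCp,ᵢTᵢ = 138×2.22×89.1 + 18.5×2.22×54.9 + 139×2.22×52.7 = 45814
Σ ṁᵢCp,ᵢ = 138×2.22 + 18.5×2.22 + 139×2.22 = 656.01
T_out = 45814 / 656.01 = 69.837 °C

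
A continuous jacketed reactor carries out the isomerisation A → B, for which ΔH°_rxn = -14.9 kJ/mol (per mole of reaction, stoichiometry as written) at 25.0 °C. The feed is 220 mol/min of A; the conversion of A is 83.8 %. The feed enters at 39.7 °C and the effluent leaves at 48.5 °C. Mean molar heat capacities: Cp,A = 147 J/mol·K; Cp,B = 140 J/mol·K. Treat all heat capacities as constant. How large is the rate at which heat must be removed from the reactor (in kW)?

Q_out = 41.5 kW

Extent of reaction ξ = 0.838 × 220 = 184.36 mol/min
Reaction term: ξ·ΔH°_rxn = 184.36 × -14.9 = -2747 kJ/min
Sensible, feed 39.7→25 °C: -475.4 kJ/min
Outlet flows (mol/min): A 35.64, B 184.36
Sensible, products 25→48.5 °C: 729.66 kJ/min
Q = ΔH = -2492.7 kJ/min = -41.545 kW
Heat removed = 41.545 kW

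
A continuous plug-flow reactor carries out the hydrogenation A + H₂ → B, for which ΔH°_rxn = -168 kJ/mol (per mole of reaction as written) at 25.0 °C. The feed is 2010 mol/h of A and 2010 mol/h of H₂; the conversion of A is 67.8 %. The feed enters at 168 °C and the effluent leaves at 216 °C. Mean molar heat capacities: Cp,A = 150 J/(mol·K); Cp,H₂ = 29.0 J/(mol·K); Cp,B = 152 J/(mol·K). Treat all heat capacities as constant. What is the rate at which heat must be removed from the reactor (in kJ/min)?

Q_out = 3650 kJ/min

Extent of reaction ξ = 0.678 × 2010 = 1362.8 mol/h
Reaction term: ξ·ΔH°_rxn = 1362.8 × -168 = -228950 kJ/h
Sensible, feed 168→25 °C: -51450 kJ/h
Outlet flows (mol/h): A 647.22, H₂ 647.22, B 1362.8
Sensible, products 25→216 °C: 61692 kJ/h
Q = ΔH = -218700 kJ/h = -60.751 kW
Heat removed = 3645.1 kJ/min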